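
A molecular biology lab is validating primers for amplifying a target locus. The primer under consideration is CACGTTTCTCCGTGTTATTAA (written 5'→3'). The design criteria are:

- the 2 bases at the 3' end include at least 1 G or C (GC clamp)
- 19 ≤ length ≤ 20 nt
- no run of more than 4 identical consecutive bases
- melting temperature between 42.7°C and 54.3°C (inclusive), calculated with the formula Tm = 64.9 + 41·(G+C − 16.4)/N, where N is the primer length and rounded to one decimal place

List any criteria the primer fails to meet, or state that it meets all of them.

Base counts: A=4, T=9, G=3, C=5 (length 21).
GC clamp: 3' end AA has 0 G/C, need ≥1 ✗
length: length 21, outside 19–20 ✗
homopolymer run: longest run = 3 ✓
Tm: Tm = 64.9 + 41·(8 − 16.4)/21 = 48.5°C ✓

Fails: GC clamp, length.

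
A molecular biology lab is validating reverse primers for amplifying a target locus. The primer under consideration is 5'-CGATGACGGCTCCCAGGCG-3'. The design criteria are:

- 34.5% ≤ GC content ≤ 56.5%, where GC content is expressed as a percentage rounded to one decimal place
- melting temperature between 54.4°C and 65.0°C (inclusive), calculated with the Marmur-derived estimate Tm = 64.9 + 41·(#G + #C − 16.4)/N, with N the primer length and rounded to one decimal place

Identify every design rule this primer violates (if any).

Base counts: A=3, T=2, G=7, C=7 (length 19).
GC content: GC 14/19 = 73.7%, outside 34.5–56.5% ✗
Tm: Tm = 64.9 + 41·(14 − 16.4)/19 = 59.7°C ✓

Fails: GC content.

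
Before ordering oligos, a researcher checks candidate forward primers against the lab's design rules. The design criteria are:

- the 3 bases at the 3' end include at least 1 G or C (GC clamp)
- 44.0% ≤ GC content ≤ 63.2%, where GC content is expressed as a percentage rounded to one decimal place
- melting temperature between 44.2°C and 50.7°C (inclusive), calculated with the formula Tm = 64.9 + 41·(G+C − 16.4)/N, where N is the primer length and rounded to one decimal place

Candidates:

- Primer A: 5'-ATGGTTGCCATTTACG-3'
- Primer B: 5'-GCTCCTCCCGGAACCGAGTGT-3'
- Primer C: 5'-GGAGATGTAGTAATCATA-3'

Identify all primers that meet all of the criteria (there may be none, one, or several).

None of the candidates satisfy all criteria.

Primer A (16 nt, A=3 T=6 G=4 C=3): 3' end ACG has 2 G/C ✓; GC 7/16 = 43.8%, outside 44.0–63.2% ✗; Tm = 64.9 + 41·(7 − 16.4)/16 = 40.8°C, outside 44.2–50.7°C ✗ — fails.
Primer B (21 nt, A=3 T=4 G=6 C=8): 3' end TGT has 1 G/C ✓; GC 14/21 = 66.7%, outside 44.0–63.2% ✗; Tm = 64.9 + 41·(14 − 16.4)/21 = 60.2°C, outside 44.2–50.7°C ✗ — fails.
Primer C (18 nt, A=7 T=5 G=5 C=1): 3' end ATA has 0 G/C, need ≥1 ✗; GC 6/18 = 33.3%, outside 44.0–63.2% ✗; Tm = 64.9 + 41·(6 − 16.4)/18 = 41.2°C, outside 44.2–50.7°C ✗ — fails.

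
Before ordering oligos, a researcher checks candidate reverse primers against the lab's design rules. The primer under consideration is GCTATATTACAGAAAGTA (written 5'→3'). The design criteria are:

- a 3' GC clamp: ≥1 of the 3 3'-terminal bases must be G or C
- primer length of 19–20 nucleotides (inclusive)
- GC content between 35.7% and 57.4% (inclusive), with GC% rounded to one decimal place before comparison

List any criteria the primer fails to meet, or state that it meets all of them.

Base counts: A=8, T=5, G=3, C=2 (length 18).
GC clamp: 3' end GTA has 1 G/C ✓
length: length 18, outside 19–20 ✗
GC content: GC 5/18 = 27.8%, outside 35.7–57.4% ✗

Fails: length, GC content.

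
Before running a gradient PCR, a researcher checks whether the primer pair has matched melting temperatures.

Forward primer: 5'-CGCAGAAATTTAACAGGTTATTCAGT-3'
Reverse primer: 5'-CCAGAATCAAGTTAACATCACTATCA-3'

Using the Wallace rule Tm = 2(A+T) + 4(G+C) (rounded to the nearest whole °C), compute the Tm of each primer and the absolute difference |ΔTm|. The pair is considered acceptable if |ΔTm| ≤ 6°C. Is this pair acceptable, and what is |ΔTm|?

|ΔTm| = 0°C; the pair is acceptable.

Forward: A=9 T=8 G=5 C=4 → Tm = 2·17 + 4·9 = 70°C.
Reverse: A=11 T=6 G=2 C=7 → Tm = 2·17 + 4·9 = 70°C.
|ΔTm| = |70 − 70| = 0°C, ≤ 6°C.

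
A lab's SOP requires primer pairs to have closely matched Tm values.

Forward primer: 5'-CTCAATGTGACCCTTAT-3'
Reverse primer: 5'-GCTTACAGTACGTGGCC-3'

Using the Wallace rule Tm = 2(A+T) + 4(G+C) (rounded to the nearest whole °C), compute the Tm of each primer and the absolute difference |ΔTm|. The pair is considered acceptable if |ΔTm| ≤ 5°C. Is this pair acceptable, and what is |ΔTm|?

|ΔTm| = 6°C; the pair is not acceptable.

Forward: A=4 T=6 G=2 C=5 → Tm = 2·10 + 4·7 = 48°C.
Reverse: A=3 T=4 G=5 C=5 → Tm = 2·7 + 4·10 = 54°C.
|ΔTm| = |48 − 54| = 6°C, > 5°C.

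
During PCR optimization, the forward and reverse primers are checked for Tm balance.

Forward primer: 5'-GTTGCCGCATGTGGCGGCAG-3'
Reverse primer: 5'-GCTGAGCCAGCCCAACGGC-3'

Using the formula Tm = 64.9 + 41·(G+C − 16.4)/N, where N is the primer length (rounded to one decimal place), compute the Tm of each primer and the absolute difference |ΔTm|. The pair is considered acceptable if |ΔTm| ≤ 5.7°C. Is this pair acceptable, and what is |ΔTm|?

|ΔTm| = 0.3°C; the pair is acceptable.

Forward: G+C = 14, N = 20 → Tm = 64.9 + 41·(14 − 16.4)/20 = 60.0°C.
Reverse: G+C = 14, N = 19 → Tm = 64.9 + 41·(14 − 16.4)/19 = 59.7°C.
|ΔTm| = |60.0 − 59.7| = 0.3°C, ≤ 5.7°C.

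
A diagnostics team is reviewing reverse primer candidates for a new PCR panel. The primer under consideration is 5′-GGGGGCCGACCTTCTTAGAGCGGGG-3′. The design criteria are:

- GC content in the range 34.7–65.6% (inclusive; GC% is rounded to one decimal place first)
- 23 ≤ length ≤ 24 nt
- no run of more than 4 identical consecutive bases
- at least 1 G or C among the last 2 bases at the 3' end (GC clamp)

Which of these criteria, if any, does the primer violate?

Fails: GC content, length, homopolymer run.

Base counts: A=3, T=4, G=12, C=6 (length 25).
GC content: GC 18/25 = 72.0%, outside 34.7–65.6% ✗
length: length 25, outside 23–24 ✗
homopolymer run: longest run = 5, exceeds 4 ✗
GC clamp: 3' end GG has 2 G/C ✓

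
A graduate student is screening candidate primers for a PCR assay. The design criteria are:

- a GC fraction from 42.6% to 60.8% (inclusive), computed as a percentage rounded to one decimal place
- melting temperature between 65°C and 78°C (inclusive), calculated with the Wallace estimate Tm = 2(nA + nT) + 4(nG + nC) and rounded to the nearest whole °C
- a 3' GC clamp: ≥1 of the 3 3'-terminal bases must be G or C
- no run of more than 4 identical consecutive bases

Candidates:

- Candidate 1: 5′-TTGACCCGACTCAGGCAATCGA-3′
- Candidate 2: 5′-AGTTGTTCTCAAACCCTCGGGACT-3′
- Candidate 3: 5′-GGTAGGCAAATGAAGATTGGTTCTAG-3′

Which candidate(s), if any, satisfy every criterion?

Candidate 1 (22 nt, A=6 T=4 G=5 C=7): GC 12/22 = 54.5% ✓; Tm = 2·10 + 4·12 = 68°C ✓; 3' end CGA has 2 G/C ✓; longest run = 3 ✓ — passes.
Candidate 2 (24 nt, A=5 T=7 G=5 C=7): GC 12/24 = 50.0% ✓; Tm = 2·12 + 4·12 = 72°C ✓; 3' end ACT has 1 G/C ✓; longest run = 3 ✓ — passes.
Candidate 3 (26 nt, A=8 T=7 G=9 C=2): GC 11/26 = 42.3%, outside 42.6–60.8% ✗; Tm = 2·15 + 4·11 = 74°C ✓; 3' end TAG has 1 G/C ✓; longest run = 3 ✓ — fails.

Candidate 1 and Candidate 2.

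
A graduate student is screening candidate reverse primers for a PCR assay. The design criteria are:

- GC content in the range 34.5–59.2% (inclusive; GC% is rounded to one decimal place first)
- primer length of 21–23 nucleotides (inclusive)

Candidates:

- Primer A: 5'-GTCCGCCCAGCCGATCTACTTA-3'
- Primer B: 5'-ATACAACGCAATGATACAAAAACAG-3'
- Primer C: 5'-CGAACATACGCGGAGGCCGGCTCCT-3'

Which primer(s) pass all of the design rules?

Primer A (22 nt, A=4 T=5 G=4 C=9): GC 13/22 = 59.1% ✓; length 22 ✓ — passes.
Primer B (25 nt, A=14 T=3 G=3 C=5): GC 8/25 = 32.0%, outside 34.5–59.2% ✗; length 25, outside 21–23 ✗ — fails.
Primer C (25 nt, A=5 T=3 G=8 C=9): GC 17/25 = 68.0%, outside 34.5–59.2% ✗; length 25, outside 21–23 ✗ — fails.

Primer A only.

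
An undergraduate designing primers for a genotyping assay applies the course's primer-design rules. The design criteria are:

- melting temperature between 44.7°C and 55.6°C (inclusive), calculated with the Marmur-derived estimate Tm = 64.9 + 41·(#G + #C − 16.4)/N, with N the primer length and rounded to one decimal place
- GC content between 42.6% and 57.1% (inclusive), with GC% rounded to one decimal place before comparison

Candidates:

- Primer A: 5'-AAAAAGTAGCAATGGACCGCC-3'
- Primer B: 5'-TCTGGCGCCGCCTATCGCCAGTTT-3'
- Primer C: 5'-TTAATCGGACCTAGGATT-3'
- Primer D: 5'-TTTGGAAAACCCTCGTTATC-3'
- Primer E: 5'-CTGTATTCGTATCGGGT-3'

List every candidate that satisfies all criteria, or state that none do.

Primer A only.

Primer A (21 nt, A=9 T=2 G=5 C=5): Tm = 64.9 + 41·(10 − 16.4)/21 = 52.4°C ✓; GC 10/21 = 47.6% ✓ — passes.
Primer B (24 nt, A=2 T=7 G=6 C=9): Tm = 64.9 + 41·(15 − 16.4)/24 = 62.5°C, outside 44.7–55.6°C ✗; GC 15/24 = 62.5%, outside 42.6–57.1% ✗ — fails.
Primer C (18 nt, A=5 T=6 G=4 C=3): Tm = 64.9 + 41·(7 − 16.4)/18 = 43.5°C, outside 44.7–55.6°C ✗; GC 7/18 = 38.9%, outside 42.6–57.1% ✗ — fails.
Primer D (20 nt, A=5 T=7 G=3 C=5): Tm = 64.9 + 41·(8 − 16.4)/20 = 47.7°C ✓; GC 8/20 = 40.0%, outside 42.6–57.1% ✗ — fails.
Primer E (17 nt, A=2 T=7 G=5 C=3): Tm = 64.9 + 41·(8 − 16.4)/17 = 44.6°C, outside 44.7–55.6°C ✗; GC 8/17 = 47.1% ✓ — fails.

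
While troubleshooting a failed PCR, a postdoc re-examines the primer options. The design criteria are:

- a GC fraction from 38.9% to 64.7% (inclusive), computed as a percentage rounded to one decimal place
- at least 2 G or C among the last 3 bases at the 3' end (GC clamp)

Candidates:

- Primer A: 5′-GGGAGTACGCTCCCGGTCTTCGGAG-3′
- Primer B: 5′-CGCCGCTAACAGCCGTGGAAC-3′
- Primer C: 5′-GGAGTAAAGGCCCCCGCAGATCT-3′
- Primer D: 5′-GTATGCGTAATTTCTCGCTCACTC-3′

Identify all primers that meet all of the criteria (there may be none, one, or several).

Primer D only.

Primer A (25 nt, A=3 T=5 G=10 C=7): GC 17/25 = 68.0%, outside 38.9–64.7% ✗; 3' end GAG has 2 G/C ✓ — fails.
Primer B (21 nt, A=5 T=2 G=6 C=8): GC 14/21 = 66.7%, outside 38.9–64.7% ✗; 3' end AAC has 1 G/C, need ≥2 ✗ — fails.
Primer C (23 nt, A=6 T=3 G=7 C=7): GC 14/23 = 60.9% ✓; 3' end TCT has 1 G/C, need ≥2 ✗ — fails.
Primer D (24 nt, A=4 T=9 G=4 C=7): GC 11/24 = 45.8% ✓; 3' end CTC has 2 G/C ✓ — passes.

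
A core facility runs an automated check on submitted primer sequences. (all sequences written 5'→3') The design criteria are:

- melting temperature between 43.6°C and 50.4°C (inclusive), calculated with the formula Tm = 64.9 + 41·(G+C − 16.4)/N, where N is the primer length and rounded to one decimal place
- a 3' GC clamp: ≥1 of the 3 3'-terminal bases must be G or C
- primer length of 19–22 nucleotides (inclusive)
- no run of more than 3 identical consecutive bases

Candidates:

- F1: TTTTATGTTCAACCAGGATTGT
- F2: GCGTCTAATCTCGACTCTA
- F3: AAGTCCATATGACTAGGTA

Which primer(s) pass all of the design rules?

F2 and F3.

F1 (22 nt, A=5 T=10 G=4 C=3): Tm = 64.9 + 41·(7 − 16.4)/22 = 47.4°C ✓; 3' end TGT has 1 G/C ✓; length 22 ✓; longest run = 4, exceeds 3 ✗ — fails.
F2 (19 nt, A=4 T=6 G=3 C=6): Tm = 64.9 + 41·(9 − 16.4)/19 = 48.9°C ✓; 3' end CTA has 1 G/C ✓; length 19 ✓; longest run = 2 ✓ — passes.
F3 (19 nt, A=7 T=5 G=4 C=3): Tm = 64.9 + 41·(7 − 16.4)/19 = 44.6°C ✓; 3' end GTA has 1 G/C ✓; length 19 ✓; longest run = 2 ✓ — passes.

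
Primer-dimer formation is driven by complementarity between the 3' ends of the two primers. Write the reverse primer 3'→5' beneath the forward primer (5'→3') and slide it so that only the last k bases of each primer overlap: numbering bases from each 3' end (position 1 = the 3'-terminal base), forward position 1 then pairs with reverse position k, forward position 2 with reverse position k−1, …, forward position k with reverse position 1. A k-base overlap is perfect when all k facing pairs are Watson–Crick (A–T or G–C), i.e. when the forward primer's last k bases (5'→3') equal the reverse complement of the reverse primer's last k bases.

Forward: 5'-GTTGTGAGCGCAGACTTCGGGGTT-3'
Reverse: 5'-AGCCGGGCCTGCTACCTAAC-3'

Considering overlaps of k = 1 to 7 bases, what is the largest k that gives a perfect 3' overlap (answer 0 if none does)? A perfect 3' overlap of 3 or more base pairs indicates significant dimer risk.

Last 7 bases (5'→3') — forward …CGGGGTT, reverse …ACCTAAC.
Reverse complement of the reverse primer's last 7 bases: GTTAGGT; its first k bases are the reverse complement of the reverse primer's last k bases, so a perfect k-base overlap needs the forward primer's last k bases to equal them.
Comparing (forward last k vs required): k=1: T vs G ✗; k=2: TT vs GT ✗; k=3: GTT vs GTT ✓; k=4: GGTT vs GTTA ✗; k=5: GGGTT vs GTTAG ✗; k=6: GGGGTT vs GTTAGG ✗; k=7: CGGGGTT vs GTTAGGT ✗.
Only k = 3 is perfect, so the longest perfect 3' overlap is 3.

Longest perfect overlap: 3 complementary base pairs; significant dimer risk (threshold 3).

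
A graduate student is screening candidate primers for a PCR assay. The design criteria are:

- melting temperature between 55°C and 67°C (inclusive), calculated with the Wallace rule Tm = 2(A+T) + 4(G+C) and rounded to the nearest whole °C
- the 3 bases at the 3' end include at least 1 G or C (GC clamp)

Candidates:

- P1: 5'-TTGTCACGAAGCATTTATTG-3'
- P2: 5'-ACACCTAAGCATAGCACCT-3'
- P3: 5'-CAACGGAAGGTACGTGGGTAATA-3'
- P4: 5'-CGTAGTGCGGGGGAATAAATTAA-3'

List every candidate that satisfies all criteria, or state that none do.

P2 only.

P1 (20 nt, A=5 T=8 G=4 C=3): Tm = 2·13 + 4·7 = 54°C, outside 55–67°C ✗; 3' end TTG has 1 G/C ✓ — fails.
P2 (19 nt, A=7 T=3 G=2 C=7): Tm = 2·10 + 4·9 = 56°C ✓; 3' end CCT has 2 G/C ✓ — passes.
P3 (23 nt, A=8 T=4 G=8 C=3): Tm = 2·12 + 4·11 = 68°C, outside 55–67°C ✗; 3' end ATA has 0 G/C, need ≥1 ✗ — fails.
P4 (23 nt, A=8 T=5 G=8 C=2): Tm = 2·13 + 4·10 = 66°C ✓; 3' end TAA has 0 G/C, need ≥1 ✗ — fails.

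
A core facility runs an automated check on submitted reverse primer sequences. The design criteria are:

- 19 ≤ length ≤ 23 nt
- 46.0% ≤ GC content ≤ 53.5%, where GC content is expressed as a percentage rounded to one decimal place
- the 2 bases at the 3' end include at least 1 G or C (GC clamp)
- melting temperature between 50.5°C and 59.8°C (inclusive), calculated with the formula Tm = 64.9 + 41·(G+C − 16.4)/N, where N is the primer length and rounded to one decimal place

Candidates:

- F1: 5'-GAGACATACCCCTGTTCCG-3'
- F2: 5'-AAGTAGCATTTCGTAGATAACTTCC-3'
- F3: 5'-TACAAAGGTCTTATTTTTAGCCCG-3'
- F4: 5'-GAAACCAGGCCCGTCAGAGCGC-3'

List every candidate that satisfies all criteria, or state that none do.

F1 (19 nt, A=4 T=4 G=4 C=7): length 19 ✓; GC 11/19 = 57.9%, outside 46.0–53.5% ✗; 3' end CG has 2 G/C ✓; Tm = 64.9 + 41·(11 − 16.4)/19 = 53.2°C ✓ — fails.
F2 (25 nt, A=8 T=8 G=4 C=5): length 25, outside 19–23 ✗; GC 9/25 = 36.0%, outside 46.0–53.5% ✗; 3' end CC has 2 G/C ✓; Tm = 64.9 + 41·(9 − 16.4)/25 = 52.8°C ✓ — fails.
F3 (24 nt, A=6 T=9 G=4 C=5): length 24, outside 19–23 ✗; GC 9/24 = 37.5%, outside 46.0–53.5% ✗; 3' end CG has 2 G/C ✓; Tm = 64.9 + 41·(9 − 16.4)/24 = 52.3°C ✓ — fails.
F4 (22 nt, A=6 T=1 G=7 C=8): length 22 ✓; GC 15/22 = 68.2%, outside 46.0–53.5% ✗; 3' end GC has 2 G/C ✓; Tm = 64.9 + 41·(15 − 16.4)/22 = 62.3°C, outside 50.5–59.8°C ✗ — fails.

None of the candidates satisfy all criteria.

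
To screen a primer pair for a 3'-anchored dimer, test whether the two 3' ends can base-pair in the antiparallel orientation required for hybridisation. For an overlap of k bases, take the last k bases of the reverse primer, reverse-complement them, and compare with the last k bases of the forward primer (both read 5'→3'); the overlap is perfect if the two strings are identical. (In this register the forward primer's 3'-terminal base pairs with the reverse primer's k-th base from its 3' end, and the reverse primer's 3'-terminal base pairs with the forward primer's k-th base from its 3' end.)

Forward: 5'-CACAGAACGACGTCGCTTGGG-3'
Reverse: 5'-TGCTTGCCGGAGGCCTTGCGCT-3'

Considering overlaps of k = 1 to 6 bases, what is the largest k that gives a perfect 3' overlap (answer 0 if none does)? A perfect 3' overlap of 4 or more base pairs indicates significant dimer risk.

Longest perfect overlap: 0 complementary base pairs; below the dimer-risk threshold (threshold 4).

Last 6 bases (5'→3') — forward …CTTGGG, reverse …TGCGCT.
Reverse complement of the reverse primer's last 6 bases: AGCGCA; its first k bases are the reverse complement of the reverse primer's last k bases, so a perfect k-base overlap needs the forward primer's last k bases to equal them.
Comparing (forward last k vs required): k=1: G vs A ✗; k=2: GG vs AG ✗; k=3: GGG vs AGC ✗; k=4: TGGG vs AGCG ✗; k=5: TTGGG vs AGCGC ✗; k=6: CTTGGG vs AGCGCA ✗.
No overlap length from 1 to 6 is perfect, so the longest perfect 3' overlap is 0.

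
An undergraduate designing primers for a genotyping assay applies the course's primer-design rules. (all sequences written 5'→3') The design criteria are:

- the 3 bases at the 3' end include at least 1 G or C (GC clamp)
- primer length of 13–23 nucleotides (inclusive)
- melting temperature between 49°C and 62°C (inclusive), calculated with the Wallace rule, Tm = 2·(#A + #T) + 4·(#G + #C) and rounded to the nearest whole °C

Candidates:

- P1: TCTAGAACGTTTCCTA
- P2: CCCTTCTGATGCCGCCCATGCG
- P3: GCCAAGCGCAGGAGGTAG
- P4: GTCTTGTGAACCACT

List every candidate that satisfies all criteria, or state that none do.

P1 (16 nt, A=4 T=6 G=2 C=4): 3' end CTA has 1 G/C ✓; length 16 ✓; Tm = 2·10 + 4·6 = 44°C, outside 49–62°C ✗ — fails.
P2 (22 nt, A=2 T=5 G=5 C=10): 3' end GCG has 3 G/C ✓; length 22 ✓; Tm = 2·7 + 4·15 = 74°C, outside 49–62°C ✗ — fails.
P3 (18 nt, A=5 T=1 G=8 C=4): 3' end TAG has 1 G/C ✓; length 18 ✓; Tm = 2·6 + 4·12 = 60°C ✓ — passes.
P4 (15 nt, A=3 T=5 G=3 C=4): 3' end ACT has 1 G/C ✓; length 15 ✓; Tm = 2·8 + 4·7 = 44°C, outside 49–62°C ✗ — fails.

P3 only.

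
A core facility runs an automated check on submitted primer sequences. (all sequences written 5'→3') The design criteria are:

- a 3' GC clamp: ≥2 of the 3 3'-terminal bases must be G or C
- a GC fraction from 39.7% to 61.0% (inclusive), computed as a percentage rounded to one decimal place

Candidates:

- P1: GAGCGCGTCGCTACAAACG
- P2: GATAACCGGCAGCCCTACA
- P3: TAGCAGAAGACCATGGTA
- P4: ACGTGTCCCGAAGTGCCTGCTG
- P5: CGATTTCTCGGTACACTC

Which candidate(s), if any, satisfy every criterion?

P1 (19 nt, A=5 T=2 G=6 C=6): 3' end ACG has 2 G/C ✓; GC 12/19 = 63.2%, outside 39.7–61.0% ✗ — fails.
P2 (19 nt, A=6 T=2 G=4 C=7): 3' end ACA has 1 G/C, need ≥2 ✗; GC 11/19 = 57.9% ✓ — fails.
P3 (18 nt, A=7 T=3 G=5 C=3): 3' end GTA has 1 G/C, need ≥2 ✗; GC 8/18 = 44.4% ✓ — fails.
P4 (22 nt, A=3 T=5 G=7 C=7): 3' end CTG has 2 G/C ✓; GC 14/22 = 63.6%, outside 39.7–61.0% ✗ — fails.
P5 (18 nt, A=3 T=6 G=3 C=6): 3' end CTC has 2 G/C ✓; GC 9/18 = 50.0% ✓ — passes.

P5 only.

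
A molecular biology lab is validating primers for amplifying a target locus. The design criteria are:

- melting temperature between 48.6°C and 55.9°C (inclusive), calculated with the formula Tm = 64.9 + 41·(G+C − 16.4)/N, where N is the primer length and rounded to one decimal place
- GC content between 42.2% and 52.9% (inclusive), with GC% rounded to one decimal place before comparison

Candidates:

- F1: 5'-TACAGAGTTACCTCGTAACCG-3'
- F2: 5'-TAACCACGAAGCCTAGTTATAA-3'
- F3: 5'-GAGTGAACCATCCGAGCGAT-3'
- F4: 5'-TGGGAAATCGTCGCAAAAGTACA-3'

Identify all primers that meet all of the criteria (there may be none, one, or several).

F1 (21 nt, A=6 T=5 G=4 C=6): Tm = 64.9 + 41·(10 − 16.4)/21 = 52.4°C ✓; GC 10/21 = 47.6% ✓ — passes.
F2 (22 nt, A=9 T=5 G=3 C=5): Tm = 64.9 + 41·(8 − 16.4)/22 = 49.2°C ✓; GC 8/22 = 36.4%, outside 42.2–52.9% ✗ — fails.
F3 (20 nt, A=6 T=3 G=6 C=5): Tm = 64.9 + 41·(11 − 16.4)/20 = 53.8°C ✓; GC 11/20 = 55.0%, outside 42.2–52.9% ✗ — fails.
F4 (23 nt, A=9 T=4 G=6 C=4): Tm = 64.9 + 41·(10 − 16.4)/23 = 53.5°C ✓; GC 10/23 = 43.5% ✓ — passes.

F1 and F4.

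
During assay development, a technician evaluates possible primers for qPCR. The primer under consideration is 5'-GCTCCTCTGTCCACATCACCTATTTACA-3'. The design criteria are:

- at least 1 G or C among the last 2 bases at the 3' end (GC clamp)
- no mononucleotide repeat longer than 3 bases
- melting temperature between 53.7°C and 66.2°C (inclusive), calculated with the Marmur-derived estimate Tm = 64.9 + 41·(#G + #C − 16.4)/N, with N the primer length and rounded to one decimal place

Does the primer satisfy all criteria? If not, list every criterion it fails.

Meets all criteria.

Base counts: A=6, T=9, G=2, C=11 (length 28).
GC clamp: 3' end CA has 1 G/C ✓
homopolymer run: longest run = 3 ✓
Tm: Tm = 64.9 + 41·(13 − 16.4)/28 = 59.9°C ✓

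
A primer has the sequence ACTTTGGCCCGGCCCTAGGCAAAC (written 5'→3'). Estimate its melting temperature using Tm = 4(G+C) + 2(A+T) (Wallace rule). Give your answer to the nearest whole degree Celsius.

Base counts: A=5, T=4, G=6, C=9 (length 24).
Tm = 2·(5+4) + 4·(6+9) = 2·9 + 4·15 = 18 + 60 = 78°C.

78°C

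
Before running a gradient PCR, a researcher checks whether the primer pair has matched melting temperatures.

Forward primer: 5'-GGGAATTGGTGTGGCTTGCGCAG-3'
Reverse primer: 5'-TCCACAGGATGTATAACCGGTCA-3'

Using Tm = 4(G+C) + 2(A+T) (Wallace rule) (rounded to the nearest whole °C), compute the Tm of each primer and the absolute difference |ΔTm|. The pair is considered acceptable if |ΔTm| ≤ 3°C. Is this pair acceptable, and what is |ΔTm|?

|ΔTm| = 6°C; the pair is not acceptable.

Forward: A=3 T=6 G=11 C=3 → Tm = 2·9 + 4·14 = 74°C.
Reverse: A=7 T=5 G=5 C=6 → Tm = 2·12 + 4·11 = 68°C.
|ΔTm| = |74 − 68| = 6°C, > 3°C.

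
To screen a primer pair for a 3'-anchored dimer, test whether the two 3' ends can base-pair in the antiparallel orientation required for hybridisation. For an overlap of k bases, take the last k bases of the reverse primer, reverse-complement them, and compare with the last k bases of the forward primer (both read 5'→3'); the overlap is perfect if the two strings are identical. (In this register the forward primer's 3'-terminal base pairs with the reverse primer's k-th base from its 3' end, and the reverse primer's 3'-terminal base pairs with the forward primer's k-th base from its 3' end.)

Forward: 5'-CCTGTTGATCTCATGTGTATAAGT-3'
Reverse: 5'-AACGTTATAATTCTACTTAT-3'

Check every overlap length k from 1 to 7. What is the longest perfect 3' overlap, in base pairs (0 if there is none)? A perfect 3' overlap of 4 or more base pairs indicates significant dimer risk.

Last 7 bases (5'→3') — forward …TATAAGT, reverse …TACTTAT.
Reverse complement of the reverse primer's last 7 bases: ATAAGTA; its first k bases are the reverse complement of the reverse primer's last k bases, so a perfect k-base overlap needs the forward primer's last k bases to equal them.
Comparing (forward last k vs required): k=1: T vs A ✗; k=2: GT vs AT ✗; k=3: AGT vs ATA ✗; k=4: AAGT vs ATAA ✗; k=5: TAAGT vs ATAAG ✗; k=6: ATAAGT vs ATAAGT ✓; k=7: TATAAGT vs ATAAGTA ✗.
Only k = 6 is perfect, so the longest perfect 3' overlap is 6.

Longest perfect overlap: 6 complementary base pairs; significant dimer risk (threshold 4).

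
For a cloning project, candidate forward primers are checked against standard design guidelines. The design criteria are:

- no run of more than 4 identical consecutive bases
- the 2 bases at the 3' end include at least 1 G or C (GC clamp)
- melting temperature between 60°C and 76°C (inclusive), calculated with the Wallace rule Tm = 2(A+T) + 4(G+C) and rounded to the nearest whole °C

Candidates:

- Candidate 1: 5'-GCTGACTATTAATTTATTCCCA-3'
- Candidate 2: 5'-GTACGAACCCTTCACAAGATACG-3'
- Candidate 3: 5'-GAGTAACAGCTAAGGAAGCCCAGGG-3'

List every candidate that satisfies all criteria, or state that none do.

Candidate 2 only.

Candidate 1 (22 nt, A=6 T=9 G=2 C=5): longest run = 3 ✓; 3' end CA has 1 G/C ✓; Tm = 2·15 + 4·7 = 58°C, outside 60–76°C ✗ — fails.
Candidate 2 (23 nt, A=8 T=4 G=4 C=7): longest run = 3 ✓; 3' end CG has 2 G/C ✓; Tm = 2·12 + 4·11 = 68°C ✓ — passes.
Candidate 3 (25 nt, A=9 T=2 G=9 C=5): longest run = 3 ✓; 3' end GG has 2 G/C ✓; Tm = 2·11 + 4·14 = 78°C, outside 60–76°C ✗ — fails.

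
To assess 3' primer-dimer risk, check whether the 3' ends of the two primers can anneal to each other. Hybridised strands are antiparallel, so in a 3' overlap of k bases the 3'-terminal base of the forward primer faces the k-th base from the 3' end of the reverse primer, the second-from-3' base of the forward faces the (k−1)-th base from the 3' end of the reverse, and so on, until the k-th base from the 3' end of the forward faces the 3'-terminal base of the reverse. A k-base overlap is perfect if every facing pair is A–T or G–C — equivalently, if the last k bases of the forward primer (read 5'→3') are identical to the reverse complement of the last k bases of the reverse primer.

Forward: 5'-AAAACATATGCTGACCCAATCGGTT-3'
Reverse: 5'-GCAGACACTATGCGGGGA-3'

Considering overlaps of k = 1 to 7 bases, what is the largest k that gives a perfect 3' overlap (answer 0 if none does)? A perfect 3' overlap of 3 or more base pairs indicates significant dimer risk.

Longest perfect overlap: 1 complementary base pair; below the dimer-risk threshold (threshold 3).

Last 7 bases (5'→3') — forward …ATCGGTT, reverse …GCGGGGA.
Reverse complement of the reverse primer's last 7 bases: TCCCCGC; its first k bases are the reverse complement of the reverse primer's last k bases, so a perfect k-base overlap needs the forward primer's last k bases to equal them.
Comparing (forward last k vs required): k=1: T vs T ✓; k=2: TT vs TC ✗; k=3: GTT vs TCC ✗; k=4: GGTT vs TCCC ✗; k=5: CGGTT vs TCCCC ✗; k=6: TCGGTT vs TCCCCG ✗; k=7: ATCGGTT vs TCCCCGC ✗.
Only k = 1 is perfect, so the longest perfect 3' overlap is 1.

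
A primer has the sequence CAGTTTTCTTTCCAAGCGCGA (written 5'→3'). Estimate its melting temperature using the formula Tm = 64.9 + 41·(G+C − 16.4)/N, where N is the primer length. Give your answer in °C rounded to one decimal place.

52.4°C

Base counts: A=4, T=7, G=4, C=6; G+C = 10, N = 21.
Tm = 64.9 + 41·(10 − 16.4)/21 = 64.9 + -262.40/21 = 52.4°C.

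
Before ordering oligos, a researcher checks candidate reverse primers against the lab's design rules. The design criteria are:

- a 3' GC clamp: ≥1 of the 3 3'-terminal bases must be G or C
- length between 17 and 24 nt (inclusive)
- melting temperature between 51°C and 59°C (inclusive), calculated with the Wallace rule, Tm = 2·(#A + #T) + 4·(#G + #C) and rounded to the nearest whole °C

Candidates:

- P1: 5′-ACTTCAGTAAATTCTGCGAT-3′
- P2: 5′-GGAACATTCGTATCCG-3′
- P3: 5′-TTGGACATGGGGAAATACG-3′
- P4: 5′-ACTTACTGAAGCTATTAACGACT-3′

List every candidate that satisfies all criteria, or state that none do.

P1 (20 nt, A=6 T=7 G=3 C=4): 3' end GAT has 1 G/C ✓; length 20 ✓; Tm = 2·13 + 4·7 = 54°C ✓ — passes.
P2 (16 nt, A=4 T=4 G=4 C=4): 3' end CCG has 3 G/C ✓; length 16, outside 17–24 ✗; Tm = 2·8 + 4·8 = 48°C, outside 51–59°C ✗ — fails.
P3 (19 nt, A=6 T=4 G=7 C=2): 3' end ACG has 2 G/C ✓; length 19 ✓; Tm = 2·10 + 4·9 = 56°C ✓ — passes.
P4 (23 nt, A=8 T=7 G=3 C=5): 3' end ACT has 1 G/C ✓; length 23 ✓; Tm = 2·15 + 4·8 = 62°C, outside 51–59°C ✗ — fails.

P1 and P3.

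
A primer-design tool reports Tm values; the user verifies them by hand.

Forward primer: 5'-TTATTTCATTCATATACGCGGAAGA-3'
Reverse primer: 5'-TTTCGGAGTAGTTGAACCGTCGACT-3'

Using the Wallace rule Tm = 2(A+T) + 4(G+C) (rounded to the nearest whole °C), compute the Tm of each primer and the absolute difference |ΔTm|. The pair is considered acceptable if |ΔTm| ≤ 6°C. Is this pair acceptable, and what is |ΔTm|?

Forward: A=8 T=9 G=4 C=4 → Tm = 2·17 + 4·8 = 66°C.
Reverse: A=5 T=8 G=7 C=5 → Tm = 2·13 + 4·12 = 74°C.
|ΔTm| = |66 − 74| = 8°C, > 6°C.

|ΔTm| = 8°C; the pair is not acceptable.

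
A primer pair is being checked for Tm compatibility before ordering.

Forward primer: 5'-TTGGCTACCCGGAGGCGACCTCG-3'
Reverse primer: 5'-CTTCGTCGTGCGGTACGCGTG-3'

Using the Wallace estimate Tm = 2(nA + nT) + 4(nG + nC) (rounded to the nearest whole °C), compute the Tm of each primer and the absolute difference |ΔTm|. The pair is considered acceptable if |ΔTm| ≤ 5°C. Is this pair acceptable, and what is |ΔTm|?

|ΔTm| = 8°C; the pair is not acceptable.

Forward: A=3 T=4 G=8 C=8 → Tm = 2·7 + 4·16 = 78°C.
Reverse: A=1 T=6 G=8 C=6 → Tm = 2·7 + 4·14 = 70°C.
|ΔTm| = |78 − 70| = 8°C, > 5°C.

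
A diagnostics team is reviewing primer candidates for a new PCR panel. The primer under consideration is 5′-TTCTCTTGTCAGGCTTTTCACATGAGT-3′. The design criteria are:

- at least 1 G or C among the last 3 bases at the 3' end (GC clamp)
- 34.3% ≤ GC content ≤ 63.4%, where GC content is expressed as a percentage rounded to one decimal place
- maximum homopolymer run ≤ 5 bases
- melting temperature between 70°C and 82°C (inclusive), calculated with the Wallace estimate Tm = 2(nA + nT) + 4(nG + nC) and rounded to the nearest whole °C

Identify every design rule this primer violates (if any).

Meets all criteria.

Base counts: A=4, T=12, G=5, C=6 (length 27).
GC clamp: 3' end AGT has 1 G/C ✓
GC content: GC 11/27 = 40.7% ✓
homopolymer run: longest run = 4 ✓
Tm: Tm = 2·16 + 4·11 = 76°C ✓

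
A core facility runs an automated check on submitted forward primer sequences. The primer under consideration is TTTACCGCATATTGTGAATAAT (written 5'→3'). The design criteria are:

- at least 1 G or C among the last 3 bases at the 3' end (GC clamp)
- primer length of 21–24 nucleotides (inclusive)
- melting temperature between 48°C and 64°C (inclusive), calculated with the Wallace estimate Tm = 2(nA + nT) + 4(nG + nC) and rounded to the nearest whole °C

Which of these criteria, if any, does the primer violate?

Base counts: A=7, T=9, G=3, C=3 (length 22).
GC clamp: 3' end AAT has 0 G/C, need ≥1 ✗
length: length 22 ✓
Tm: Tm = 2·16 + 4·6 = 56°C ✓

Fails: GC clamp.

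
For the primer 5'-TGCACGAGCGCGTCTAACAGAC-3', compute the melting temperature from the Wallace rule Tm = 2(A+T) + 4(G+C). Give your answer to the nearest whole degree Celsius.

70°C

Base counts: A=6, T=3, G=6, C=7 (length 22).
Tm = 2·(6+3) + 4·(6+7) = 2·9 + 4·13 = 18 + 52 = 70°C.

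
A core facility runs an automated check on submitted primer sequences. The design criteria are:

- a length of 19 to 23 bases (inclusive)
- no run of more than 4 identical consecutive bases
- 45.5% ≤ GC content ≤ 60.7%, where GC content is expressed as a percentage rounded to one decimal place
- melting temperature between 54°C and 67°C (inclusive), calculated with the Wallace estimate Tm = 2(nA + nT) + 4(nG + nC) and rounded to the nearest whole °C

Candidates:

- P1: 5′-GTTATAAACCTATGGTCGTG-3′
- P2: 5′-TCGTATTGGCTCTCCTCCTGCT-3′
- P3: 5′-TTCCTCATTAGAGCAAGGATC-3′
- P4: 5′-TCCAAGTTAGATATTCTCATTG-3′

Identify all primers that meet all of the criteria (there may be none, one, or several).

P1 (20 nt, A=5 T=7 G=5 C=3): length 20 ✓; longest run = 3 ✓; GC 8/20 = 40.0%, outside 45.5–60.7% ✗; Tm = 2·12 + 4·8 = 56°C ✓ — fails.
P2 (22 nt, A=1 T=9 G=4 C=8): length 22 ✓; longest run = 2 ✓; GC 12/22 = 54.5% ✓; Tm = 2·10 + 4·12 = 68°C, outside 54–67°C ✗ — fails.
P3 (21 nt, A=6 T=6 G=4 C=5): length 21 ✓; longest run = 2 ✓; GC 9/21 = 42.9%, outside 45.5–60.7% ✗; Tm = 2·12 + 4·9 = 60°C ✓ — fails.
P4 (22 nt, A=6 T=9 G=3 C=4): length 22 ✓; longest run = 2 ✓; GC 7/22 = 31.8%, outside 45.5–60.7% ✗; Tm = 2·15 + 4·7 = 58°C ✓ — fails.

None of the candidates satisfy all criteria.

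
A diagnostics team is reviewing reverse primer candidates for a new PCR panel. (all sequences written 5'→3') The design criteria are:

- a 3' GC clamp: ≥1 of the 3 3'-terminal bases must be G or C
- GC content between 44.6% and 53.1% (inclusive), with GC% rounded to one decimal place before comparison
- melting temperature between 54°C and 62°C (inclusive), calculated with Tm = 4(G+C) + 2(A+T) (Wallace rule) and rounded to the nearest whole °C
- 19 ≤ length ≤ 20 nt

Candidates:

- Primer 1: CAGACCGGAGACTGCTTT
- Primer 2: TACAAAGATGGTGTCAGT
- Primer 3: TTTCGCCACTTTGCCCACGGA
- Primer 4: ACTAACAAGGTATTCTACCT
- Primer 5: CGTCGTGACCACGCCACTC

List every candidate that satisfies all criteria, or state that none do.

None of the candidates satisfy all criteria.

Primer 1 (18 nt, A=4 T=4 G=5 C=5): 3' end TTT has 0 G/C, need ≥1 ✗; GC 10/18 = 55.6%, outside 44.6–53.1% ✗; Tm = 2·8 + 4·10 = 56°C ✓; length 18, outside 19–20 ✗ — fails.
Primer 2 (18 nt, A=6 T=5 G=5 C=2): 3' end AGT has 1 G/C ✓; GC 7/18 = 38.9%, outside 44.6–53.1% ✗; Tm = 2·11 + 4·7 = 50°C, outside 54–62°C ✗; length 18, outside 19–20 ✗ — fails.
Primer 3 (21 nt, A=3 T=6 G=4 C=8): 3' end GGA has 2 G/C ✓; GC 12/21 = 57.1%, outside 44.6–53.1% ✗; Tm = 2·9 + 4·12 = 66°C, outside 54–62°C ✗; length 21, outside 19–20 ✗ — fails.
Primer 4 (20 nt, A=7 T=6 G=2 C=5): 3' end CCT has 2 G/C ✓; GC 7/20 = 35.0%, outside 44.6–53.1% ✗; Tm = 2·13 + 4·7 = 54°C ✓; length 20 ✓ — fails.
Primer 5 (19 nt, A=3 T=3 G=4 C=9): 3' end CTC has 2 G/C ✓; GC 13/19 = 68.4%, outside 44.6–53.1% ✗; Tm = 2·6 + 4·13 = 64°C, outside 54–62°C ✗; length 19 ✓ — fails.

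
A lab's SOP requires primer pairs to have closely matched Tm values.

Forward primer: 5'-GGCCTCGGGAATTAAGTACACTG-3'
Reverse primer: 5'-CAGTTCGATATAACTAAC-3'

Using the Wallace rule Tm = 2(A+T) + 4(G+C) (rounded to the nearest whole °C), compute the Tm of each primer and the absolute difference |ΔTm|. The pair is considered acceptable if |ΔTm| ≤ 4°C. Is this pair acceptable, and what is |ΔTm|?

Forward: A=6 T=5 G=7 C=5 → Tm = 2·11 + 4·12 = 70°C.
Reverse: A=7 T=5 G=2 C=4 → Tm = 2·12 + 4·6 = 48°C.
|ΔTm| = |70 − 48| = 22°C, > 4°C.

|ΔTm| = 22°C; the pair is not acceptable.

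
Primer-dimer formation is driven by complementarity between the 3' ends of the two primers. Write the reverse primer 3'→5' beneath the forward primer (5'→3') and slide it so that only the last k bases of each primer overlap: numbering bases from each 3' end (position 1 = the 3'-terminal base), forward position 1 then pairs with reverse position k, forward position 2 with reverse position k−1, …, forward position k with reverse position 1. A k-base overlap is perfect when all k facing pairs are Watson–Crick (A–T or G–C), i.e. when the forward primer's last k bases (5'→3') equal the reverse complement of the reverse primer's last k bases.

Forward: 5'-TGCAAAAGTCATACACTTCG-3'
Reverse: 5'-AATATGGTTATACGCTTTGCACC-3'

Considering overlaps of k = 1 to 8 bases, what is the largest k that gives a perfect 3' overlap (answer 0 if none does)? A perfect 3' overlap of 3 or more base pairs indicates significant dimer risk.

Longest perfect overlap: 1 complementary base pair; below the dimer-risk threshold (threshold 3).

Last 8 bases (5'→3') — forward …ACACTTCG, reverse …TTTGCACC.
Reverse complement of the reverse primer's last 8 bases: GGTGCAAA; its first k bases are the reverse complement of the reverse primer's last k bases, so a perfect k-base overlap needs the forward primer's last k bases to equal them.
Comparing (forward last k vs required): k=1: G vs G ✓; k=2: CG vs GG ✗; k=3: TCG vs GGT ✗; k=4: TTCG vs GGTG ✗; k=5: CTTCG vs GGTGC ✗; k=6: ACTTCG vs GGTGCA ✗; k=7: CACTTCG vs GGTGCAA ✗; k=8: ACACTTCG vs GGTGCAAA ✗.
Only k = 1 is perfect, so the longest perfect 3' overlap is 1.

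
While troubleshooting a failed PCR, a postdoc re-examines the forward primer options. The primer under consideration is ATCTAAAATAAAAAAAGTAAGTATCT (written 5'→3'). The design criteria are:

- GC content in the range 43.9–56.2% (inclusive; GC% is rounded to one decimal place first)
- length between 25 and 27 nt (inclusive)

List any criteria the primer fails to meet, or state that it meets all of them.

Base counts: A=15, T=7, G=2, C=2 (length 26).
GC content: GC 4/26 = 15.4%, outside 43.9–56.2% ✗
length: length 26 ✓

Fails: GC content.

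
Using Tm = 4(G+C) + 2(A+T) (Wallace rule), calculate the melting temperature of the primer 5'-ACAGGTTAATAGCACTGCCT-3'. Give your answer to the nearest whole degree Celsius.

Base counts: A=6, T=5, G=4, C=5 (length 20).
Tm = 2·(6+5) + 4·(4+5) = 2·11 + 4·9 = 22 + 36 = 58°C.

58°C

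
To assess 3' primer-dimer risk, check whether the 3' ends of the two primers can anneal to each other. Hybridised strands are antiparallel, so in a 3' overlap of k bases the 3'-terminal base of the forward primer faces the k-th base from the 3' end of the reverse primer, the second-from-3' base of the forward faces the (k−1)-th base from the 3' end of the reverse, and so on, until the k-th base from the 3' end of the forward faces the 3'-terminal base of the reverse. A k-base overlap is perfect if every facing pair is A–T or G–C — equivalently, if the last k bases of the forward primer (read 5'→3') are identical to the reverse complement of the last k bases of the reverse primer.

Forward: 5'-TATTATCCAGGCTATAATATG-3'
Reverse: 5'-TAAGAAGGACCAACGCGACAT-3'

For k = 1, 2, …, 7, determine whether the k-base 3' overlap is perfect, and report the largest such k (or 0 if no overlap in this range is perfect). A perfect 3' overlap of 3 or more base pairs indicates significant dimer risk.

Last 7 bases (5'→3') — forward …TAATATG, reverse …GCGACAT.
Reverse complement of the reverse primer's last 7 bases: ATGTCGC; its first k bases are the reverse complement of the reverse primer's last k bases, so a perfect k-base overlap needs the forward primer's last k bases to equal them.
Comparing (forward last k vs required): k=1: G vs A ✗; k=2: TG vs AT ✗; k=3: ATG vs ATG ✓; k=4: TATG vs ATGT ✗; k=5: ATATG vs ATGTC ✗; k=6: AATATG vs ATGTCG ✗; k=7: TAATATG vs ATGTCGC ✗.
Only k = 3 is perfect, so the longest perfect 3' overlap is 3.

Longest perfect overlap: 3 complementary base pairs; significant dimer risk (threshold 3).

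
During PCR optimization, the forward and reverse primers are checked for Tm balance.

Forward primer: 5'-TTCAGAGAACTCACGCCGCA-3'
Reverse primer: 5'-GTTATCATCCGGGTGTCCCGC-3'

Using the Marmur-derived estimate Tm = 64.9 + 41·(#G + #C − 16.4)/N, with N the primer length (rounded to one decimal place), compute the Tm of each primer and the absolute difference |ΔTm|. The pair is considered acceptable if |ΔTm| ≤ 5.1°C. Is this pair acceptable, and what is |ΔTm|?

|ΔTm| = 4.5°C; the pair is acceptable.

Forward: G+C = 11, N = 20 → Tm = 64.9 + 41·(11 − 16.4)/20 = 53.8°C.
Reverse: G+C = 13, N = 21 → Tm = 64.9 + 41·(13 − 16.4)/21 = 58.3°C.
|ΔTm| = |53.8 − 58.3| = 4.5°C, ≤ 5.1°C.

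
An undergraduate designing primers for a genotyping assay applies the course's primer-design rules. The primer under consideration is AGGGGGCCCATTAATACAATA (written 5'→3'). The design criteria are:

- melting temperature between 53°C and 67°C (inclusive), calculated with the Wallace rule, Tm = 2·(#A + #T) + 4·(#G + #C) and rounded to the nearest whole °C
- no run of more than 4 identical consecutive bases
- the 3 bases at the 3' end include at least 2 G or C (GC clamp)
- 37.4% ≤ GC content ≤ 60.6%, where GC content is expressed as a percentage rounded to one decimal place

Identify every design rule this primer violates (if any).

Base counts: A=8, T=4, G=5, C=4 (length 21).
Tm: Tm = 2·12 + 4·9 = 60°C ✓
homopolymer run: longest run = 5, exceeds 4 ✗
GC clamp: 3' end ATA has 0 G/C, need ≥2 ✗
GC content: GC 9/21 = 42.9% ✓

Fails: homopolymer run, GC clamp.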